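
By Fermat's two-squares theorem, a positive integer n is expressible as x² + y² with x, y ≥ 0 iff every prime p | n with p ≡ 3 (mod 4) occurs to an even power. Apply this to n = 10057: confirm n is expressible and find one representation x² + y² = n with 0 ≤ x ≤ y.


Step 1: Factor n = 10057 = 89 · 113.
Step 2: Check the mod-4 condition on each prime factor: 89 ≡ 1 (mod 4), exponent 1; 113 ≡ 1 (mod 4), exponent 1.
All primes ≡ 3 (mod 4) appear to even exponent (or don't appear), so by the two-squares theorem n IS expressible as a sum of two squares.
Step 3: Build a representation. Here n = 89 · 113 is a product of primes ≡ 1 (mod 4). Each prime p ≡ 1 (mod 4) is itself a sum of two squares; find a² by testing p − a² for a perfect square:
  89: 89 − 1² = 88, 89 − 2² = 85, 89 − 3² = 80, 89 − 4² = 73, 89 − 5² = 64 = 8² ⇒ 89 = 5² + 8².
  113: 113 − 1² = 112, 113 − 2² = 109, 113 − 3² = 104, 113 − 4² = 97, 113 − 5² = 88, 113 − 6² = 77, 113 − 7² = 64 = 8² ⇒ 113 = 7² + 8².
  Combine using the Brahmagupta–Fibonacci identity (a² + b²)(c² + d²) = (ac − bd)² + (ad + bc)² = (ac + bd)² + (ad − bc)²:
  89 · 113 = 10057: from (5² + 8²)(7² + 8²), take (5·7 − 8·8, 5·8 + 8·7) = (35 − 64, 40 + 56) = (-29, 96); dropping signs (only squares matter) gives (29, 96); check 29² + 96² = 841 + 9216 = 10057 ✓.
Step 4: Order so x ≤ y and verify: 29² + 96² = 841 + 9216 = 10057 = n. ✓

n = 10057 = 29² + 96² (one valid representation with x ≤ y).


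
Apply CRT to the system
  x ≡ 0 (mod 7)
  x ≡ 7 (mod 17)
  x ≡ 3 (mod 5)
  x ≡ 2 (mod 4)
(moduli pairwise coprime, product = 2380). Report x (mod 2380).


Product of moduli M = 7 · 17 · 5 · 4 = 2380.
Merge one congruence at a time:
  Start: x ≡ 0 (mod 7).
  Combine with x ≡ 7 (mod 17); new modulus lcm = 119.
    Write x = 0 + 7·t and substitute into x ≡ 7 (mod 17): 7·t ≡ 7 − 0 = 7 (mod 17).
    The inverse of 7 mod 17 is 5 (since 7·5 = 35 = 2·17 + 1), so t ≡ 5·7 = 35 ≡ 1 (mod 17).
    Then x = 0 + 7·1 = 7, valid modulo lcm(7, 17) = 119: x ≡ 7 (mod 119).
  Combine with x ≡ 3 (mod 5); new modulus lcm = 595.
    Write x = 7 + 119·t and substitute into x ≡ 3 (mod 5): 119·t ≡ 3 − 7 = -4 (mod 5).
    Reduce coefficients mod 5: 4·t ≡ 1 (mod 5).
    The inverse of 4 mod 5 is 4 (since 4·4 = 16 = 3·5 + 1), so t ≡ 4·1 = 4 ≡ 4 (mod 5).
    Then x = 7 + 119·4 = 483, valid modulo lcm(119, 5) = 595: x ≡ 483 (mod 595).
  Combine with x ≡ 2 (mod 4); new modulus lcm = 2380.
    Write x = 483 + 595·t and substitute into x ≡ 2 (mod 4): 595·t ≡ 2 − 483 = -481 (mod 4).
    Reduce coefficients mod 4: 3·t ≡ 3 (mod 4).
    The inverse of 3 mod 4 is 3 (since 3·3 = 9 = 2·4 + 1), so t ≡ 3·3 = 9 ≡ 1 (mod 4).
    Then x = 483 + 595·1 = 1078, valid modulo lcm(595, 4) = 2380: x ≡ 1078 (mod 2380).
Verify against each original: 1078 mod 7 = 0, 1078 mod 17 = 7, 1078 mod 5 = 3, 1078 mod 4 = 2.

x ≡ 1078 (mod 2380).


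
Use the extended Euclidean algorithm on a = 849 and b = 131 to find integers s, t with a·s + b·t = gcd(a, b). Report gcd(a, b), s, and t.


Euclidean algorithm on (849, 131) — divide until remainder is 0:
  849 = 6 · 131 + 63
  131 = 2 · 63 + 5
  63 = 12 · 5 + 3
  5 = 1 · 3 + 2
  3 = 1 · 2 + 1
  2 = 2 · 1 + 0
gcd(849, 131) = 1.
Track Bezout coefficients alongside the remainders: start with r₀ = 849 = a·1 + b·0 (s = 1, t = 0) and r₁ = 131 = a·0 + b·1 (s = 0, t = 1); each new remainder r_{k+1} = r_{k-1} − q_k·r_k inherits s_{k+1} = s_{k-1} − q_k·s_k, t_{k+1} = t_{k-1} − q_k·t_k, so r_k = a·s_k + b·t_k at every step:
  q = 6: r = 63, s = 1 − 6·0 = 1, t = 0 − 6·1 = -6  (check: 849·1 + 131·(-6) = 63)
  q = 2: r = 5, s = 0 − 2·1 = -2, t = 1 − 2·(-6) = 13  (check: 849·(-2) + 131·13 = 5)
  q = 12: r = 3, s = 1 − 12·(-2) = 25, t = -6 − 12·13 = -162  (check: 849·25 + 131·(-162) = 3)
  q = 1: r = 2, s = -2 − 1·25 = -27, t = 13 − 1·(-162) = 175  (check: 849·(-27) + 131·175 = 2)
  q = 1: r = 1, s = 25 − 1·(-27) = 52, t = -162 − 1·175 = -337  (check: 849·52 + 131·(-337) = 1)
The row with r = 1 (the gcd) gives the Bezout coefficients s = 52, t = -337.
Result: 849 · (52) + 131 · (-337) = 1.

gcd(849, 131) = 1; s = 52, t = -337 (check: 849·52 + 131·(-337) = 1).


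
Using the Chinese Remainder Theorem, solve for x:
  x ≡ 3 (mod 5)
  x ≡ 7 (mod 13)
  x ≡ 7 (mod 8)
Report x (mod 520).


Moduli 5, 13, 8 are pairwise coprime; by CRT there is a unique solution modulo M = 5 · 13 · 8 = 520.
Solve pairwise, accumulating the modulus:
  Start with x ≡ 3 (mod 5).
  Combine with x ≡ 7 (mod 13): since gcd(5, 13) = 1, we get a unique residue mod 65.
    Write x = 3 + 5·t and substitute into x ≡ 7 (mod 13): 5·t ≡ 7 − 3 = 4 (mod 13).
    The inverse of 5 mod 13 is 8 (since 5·8 = 40 = 3·13 + 1), so t ≡ 8·4 = 32 ≡ 6 (mod 13).
    Then x = 3 + 5·6 = 33, valid modulo lcm(5, 13) = 65: x ≡ 33 (mod 65).
  Combine with x ≡ 7 (mod 8): since gcd(65, 8) = 1, we get a unique residue mod 520.
    Write x = 33 + 65·t and substitute into x ≡ 7 (mod 8): 65·t ≡ 7 − 33 = -26 (mod 8).
    Reduce coefficients mod 8: 1·t ≡ 6 (mod 8).
    So t ≡ 6 (mod 8).
    Then x = 33 + 65·6 = 423, valid modulo lcm(65, 8) = 520: x ≡ 423 (mod 520).
Verify: 423 mod 5 = 3 ✓, 423 mod 13 = 7 ✓, 423 mod 8 = 7 ✓.

x ≡ 423 (mod 520).


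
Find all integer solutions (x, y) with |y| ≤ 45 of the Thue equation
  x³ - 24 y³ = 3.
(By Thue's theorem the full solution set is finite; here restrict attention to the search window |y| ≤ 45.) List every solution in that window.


The equation is x³ - 24y³ = 3. For fixed y, x³ = 24·y³ + 3, so a solution requires the RHS to be a perfect cube.
Strategy: iterate y from -45 to 45, compute RHS = 24·y³ + 3, and check whether it is a (positive or negative) perfect cube.
Check small values of y:
  y = 0: RHS = 3 is not a perfect cube.
  y = 1: RHS = 27 = (3)³ ⇒ x = 3 works.
  y = -1: RHS = -21 is not a perfect cube.
  y = 2: RHS = 195 is not a perfect cube.
  y = -2: RHS = -189 is not a perfect cube.
  y = 3: RHS = 651 is not a perfect cube.
  y = -3: RHS = -645 is not a perfect cube.
Continuing the search up to |y| = 45 finds no further solutions beyond those listed.
Collected solutions: (3, 1).

Solutions (with |y| ≤ 45): (3, 1).


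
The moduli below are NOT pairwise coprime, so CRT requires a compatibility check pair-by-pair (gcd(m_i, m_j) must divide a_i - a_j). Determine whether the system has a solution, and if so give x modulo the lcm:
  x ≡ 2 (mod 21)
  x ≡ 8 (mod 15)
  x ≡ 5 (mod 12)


Moduli 21, 15, 12 are not pairwise coprime, so CRT works modulo lcm(m_i) when all pairwise compatibility conditions hold.
Pairwise compatibility: gcd(m_i, m_j) must divide a_i - a_j for every pair.
Merge one congruence at a time:
  Start: x ≡ 2 (mod 21).
  Combine with x ≡ 8 (mod 15): gcd(21, 15) = 3; 8 - 2 = 6, which IS divisible by 3, so compatible.
    Write x = 2 + 21·t and substitute into x ≡ 8 (mod 15): 21·t ≡ 8 − 2 = 6 (mod 15).
    Divide the congruence (and modulus) by g = 3: 7·t ≡ 2 (mod 5).
    Reduce coefficients mod 5: 2·t ≡ 2 (mod 5).
    The inverse of 2 mod 5 is 3 (since 2·3 = 6 = 1·5 + 1), so t ≡ 3·2 = 6 ≡ 1 (mod 5).
    Then x = 2 + 21·1 = 23, valid modulo lcm(21, 15) = 105: x ≡ 23 (mod 105).
  Combine with x ≡ 5 (mod 12): gcd(105, 12) = 3; 5 - 23 = -18, which IS divisible by 3, so compatible.
    Write x = 23 + 105·t and substitute into x ≡ 5 (mod 12): 105·t ≡ 5 − 23 = -18 (mod 12).
    Divide the congruence (and modulus) by g = 3: 35·t ≡ -6 (mod 4).
    Reduce coefficients mod 4: 3·t ≡ 2 (mod 4).
    The inverse of 3 mod 4 is 3 (since 3·3 = 9 = 2·4 + 1), so t ≡ 3·2 = 6 ≡ 2 (mod 4).
    Then x = 23 + 105·2 = 233, valid modulo lcm(105, 12) = 420: x ≡ 233 (mod 420).
Verify: 233 mod 21 = 2, 233 mod 15 = 8, 233 mod 12 = 5.

x ≡ 233 (mod 420).


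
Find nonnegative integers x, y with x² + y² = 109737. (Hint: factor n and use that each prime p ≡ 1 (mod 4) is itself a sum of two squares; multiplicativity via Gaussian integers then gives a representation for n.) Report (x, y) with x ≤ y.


Step 1: Factor n = 109737 = 3^2 · 89 · 137.
Step 2: Check the mod-4 condition on each prime factor: 3 ≡ 3 (mod 4), exponent 2 (must be even); 89 ≡ 1 (mod 4), exponent 1; 137 ≡ 1 (mod 4), exponent 1.
All primes ≡ 3 (mod 4) appear to even exponent (or don't appear), so by the two-squares theorem n IS expressible as a sum of two squares.
Step 3: Build a representation. Group n = k² · m with k = 3 and m = 89 · 137 = 12193 (a product of primes ≡ 1 (mod 4)); a representation of m scales to one of n via (k·x)² + (k·y)² = k²(x² + y²). Each prime p ≡ 1 (mod 4) is itself a sum of two squares; find a² by testing p − a² for a perfect square:
  89: 89 − 1² = 88, 89 − 2² = 85, 89 − 3² = 80, 89 − 4² = 73, 89 − 5² = 64 = 8² ⇒ 89 = 5² + 8².
  137: 137 − 1² = 136, 137 − 2² = 133, 137 − 3² = 128, 137 − 4² = 121 = 11² ⇒ 137 = 4² + 11².
  Combine using the Brahmagupta–Fibonacci identity (a² + b²)(c² + d²) = (ac − bd)² + (ad + bc)² = (ac + bd)² + (ad − bc)²:
  89 · 137 = 12193: from (5² + 8²)(4² + 11²), take (5·4 − 8·11, 5·11 + 8·4) = (20 − 88, 55 + 32) = (-68, 87); dropping signs (only squares matter) gives (68, 87); check 68² + 87² = 4624 + 7569 = 12193 ✓.
  Scale by k = 3: (3·68, 3·87) = (204, 261).
Step 4: Order so x ≤ y and verify: 204² + 261² = 41616 + 68121 = 109737 = n. ✓

n = 109737 = 204² + 261² (one valid representation with x ≤ y).


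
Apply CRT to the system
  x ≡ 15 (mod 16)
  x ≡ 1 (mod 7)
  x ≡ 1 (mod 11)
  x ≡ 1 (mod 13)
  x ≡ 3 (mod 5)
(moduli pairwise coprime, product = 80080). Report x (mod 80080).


Product of moduli M = 16 · 7 · 11 · 13 · 5 = 80080.
Merge one congruence at a time:
  Start: x ≡ 15 (mod 16).
  Combine with x ≡ 1 (mod 7); new modulus lcm = 112.
    Write x = 15 + 16·t and substitute into x ≡ 1 (mod 7): 16·t ≡ 1 − 15 = -14 (mod 7).
    Reduce coefficients mod 7: 2·t ≡ 0 (mod 7).
    The inverse of 2 mod 7 is 4 (since 2·4 = 8 = 1·7 + 1), so t ≡ 4·0 = 0 ≡ 0 (mod 7).
    Then x = 15 + 16·0 = 15, valid modulo lcm(16, 7) = 112: x ≡ 15 (mod 112).
  Combine with x ≡ 1 (mod 11); new modulus lcm = 1232.
    Write x = 15 + 112·t and substitute into x ≡ 1 (mod 11): 112·t ≡ 1 − 15 = -14 (mod 11).
    Reduce coefficients mod 11: 2·t ≡ 8 (mod 11).
    The inverse of 2 mod 11 is 6 (since 2·6 = 12 = 1·11 + 1), so t ≡ 6·8 = 48 ≡ 4 (mod 11).
    Then x = 15 + 112·4 = 463, valid modulo lcm(112, 11) = 1232: x ≡ 463 (mod 1232).
  Combine with x ≡ 1 (mod 13); new modulus lcm = 16016.
    Write x = 463 + 1232·t and substitute into x ≡ 1 (mod 13): 1232·t ≡ 1 − 463 = -462 (mod 13).
    Reduce coefficients mod 13: 10·t ≡ 6 (mod 13).
    The inverse of 10 mod 13 is 4 (since 10·4 = 40 = 3·13 + 1), so t ≡ 4·6 = 24 ≡ 11 (mod 13).
    Then x = 463 + 1232·11 = 14015, valid modulo lcm(1232, 13) = 16016: x ≡ 14015 (mod 16016).
  Combine with x ≡ 3 (mod 5); new modulus lcm = 80080.
    Write x = 14015 + 16016·t and substitute into x ≡ 3 (mod 5): 16016·t ≡ 3 − 14015 = -14012 (mod 5).
    Reduce coefficients mod 5: 1·t ≡ 3 (mod 5).
    So t ≡ 3 (mod 5).
    Then x = 14015 + 16016·3 = 62063, valid modulo lcm(16016, 5) = 80080: x ≡ 62063 (mod 80080).
Verify against each original: 62063 mod 16 = 15, 62063 mod 7 = 1, 62063 mod 11 = 1, 62063 mod 13 = 1, 62063 mod 5 = 3.

x ≡ 62063 (mod 80080).


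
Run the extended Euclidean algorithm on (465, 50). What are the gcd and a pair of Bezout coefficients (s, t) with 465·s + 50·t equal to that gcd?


Euclidean algorithm on (465, 50) — divide until remainder is 0:
  465 = 9 · 50 + 15
  50 = 3 · 15 + 5
  15 = 3 · 5 + 0
gcd(465, 50) = 5.
Track Bezout coefficients alongside the remainders: start with r₀ = 465 = a·1 + b·0 (s = 1, t = 0) and r₁ = 50 = a·0 + b·1 (s = 0, t = 1); each new remainder r_{k+1} = r_{k-1} − q_k·r_k inherits s_{k+1} = s_{k-1} − q_k·s_k, t_{k+1} = t_{k-1} − q_k·t_k, so r_k = a·s_k + b·t_k at every step:
  q = 9: r = 15, s = 1 − 9·0 = 1, t = 0 − 9·1 = -9  (check: 465·1 + 50·(-9) = 15)
  q = 3: r = 5, s = 0 − 3·1 = -3, t = 1 − 3·(-9) = 28  (check: 465·(-3) + 50·28 = 5)
The row with r = 5 (the gcd) gives the Bezout coefficients s = -3, t = 28.
Result: 465 · (-3) + 50 · (28) = 5.

gcd(465, 50) = 5; s = -3, t = 28 (check: 465·(-3) + 50·28 = 5).


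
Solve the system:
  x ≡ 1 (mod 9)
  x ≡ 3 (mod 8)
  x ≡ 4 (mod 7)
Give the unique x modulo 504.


Moduli 9, 8, 7 are pairwise coprime; by CRT there is a unique solution modulo M = 9 · 8 · 7 = 504.
Solve pairwise, accumulating the modulus:
  Start with x ≡ 1 (mod 9).
  Combine with x ≡ 3 (mod 8): since gcd(9, 8) = 1, we get a unique residue mod 72.
    Write x = 1 + 9·t and substitute into x ≡ 3 (mod 8): 9·t ≡ 3 − 1 = 2 (mod 8).
    Reduce coefficients mod 8: 1·t ≡ 2 (mod 8).
    So t ≡ 2 (mod 8).
    Then x = 1 + 9·2 = 19, valid modulo lcm(9, 8) = 72: x ≡ 19 (mod 72).
  Combine with x ≡ 4 (mod 7): since gcd(72, 7) = 1, we get a unique residue mod 504.
    Write x = 19 + 72·t and substitute into x ≡ 4 (mod 7): 72·t ≡ 4 − 19 = -15 (mod 7).
    Reduce coefficients mod 7: 2·t ≡ 6 (mod 7).
    The inverse of 2 mod 7 is 4 (since 2·4 = 8 = 1·7 + 1), so t ≡ 4·6 = 24 ≡ 3 (mod 7).
    Then x = 19 + 72·3 = 235, valid modulo lcm(72, 7) = 504: x ≡ 235 (mod 504).
Verify: 235 mod 9 = 1 ✓, 235 mod 8 = 3 ✓, 235 mod 7 = 4 ✓.

x ≡ 235 (mod 504).


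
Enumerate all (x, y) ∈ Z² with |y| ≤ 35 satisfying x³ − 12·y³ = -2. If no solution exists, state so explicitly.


The equation is x³ - 12y³ = -2. For fixed y, x³ = 12·y³ − 2, so a solution requires the RHS to be a perfect cube.
Strategy: iterate y from -35 to 35, compute RHS = 12·y³ − 2, and check whether it is a (positive or negative) perfect cube.
Check small values of y:
  y = 0: RHS = -2 is not a perfect cube.
  y = 1: RHS = 10 is not a perfect cube.
  y = -1: RHS = -14 is not a perfect cube.
  y = 2: RHS = 94 is not a perfect cube.
  y = -2: RHS = -98 is not a perfect cube.
  y = 3: RHS = 322 is not a perfect cube.
  y = -3: RHS = -326 is not a perfect cube.
Continuing the search up to |y| = 35 finds no solutions either.
No (x, y) in the scanned range satisfies the equation.

No integer solutions with |y| ≤ 35.


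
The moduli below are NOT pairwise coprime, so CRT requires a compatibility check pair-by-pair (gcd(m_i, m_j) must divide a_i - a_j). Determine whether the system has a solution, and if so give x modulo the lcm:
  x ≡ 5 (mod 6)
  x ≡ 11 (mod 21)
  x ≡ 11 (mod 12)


Moduli 6, 21, 12 are not pairwise coprime, so CRT works modulo lcm(m_i) when all pairwise compatibility conditions hold.
Pairwise compatibility: gcd(m_i, m_j) must divide a_i - a_j for every pair.
Merge one congruence at a time:
  Start: x ≡ 5 (mod 6).
  Combine with x ≡ 11 (mod 21): gcd(6, 21) = 3; 11 - 5 = 6, which IS divisible by 3, so compatible.
    Write x = 5 + 6·t and substitute into x ≡ 11 (mod 21): 6·t ≡ 11 − 5 = 6 (mod 21).
    Divide the congruence (and modulus) by g = 3: 2·t ≡ 2 (mod 7).
    The inverse of 2 mod 7 is 4 (since 2·4 = 8 = 1·7 + 1), so t ≡ 4·2 = 8 ≡ 1 (mod 7).
    Then x = 5 + 6·1 = 11, valid modulo lcm(6, 21) = 42: x ≡ 11 (mod 42).
  Combine with x ≡ 11 (mod 12): gcd(42, 12) = 6; 11 - 11 = 0, which IS divisible by 6, so compatible.
    Write x = 11 + 42·t and substitute into x ≡ 11 (mod 12): 42·t ≡ 11 − 11 = 0 (mod 12).
    Divide the congruence (and modulus) by g = 6: 7·t ≡ 0 (mod 2).
    Reduce coefficients mod 2: 1·t ≡ 0 (mod 2).
    So t ≡ 0 (mod 2).
    Then x = 11 + 42·0 = 11, valid modulo lcm(42, 12) = 84: x ≡ 11 (mod 84).
Verify: 11 mod 6 = 5, 11 mod 21 = 11, 11 mod 12 = 11.

x ≡ 11 (mod 84).


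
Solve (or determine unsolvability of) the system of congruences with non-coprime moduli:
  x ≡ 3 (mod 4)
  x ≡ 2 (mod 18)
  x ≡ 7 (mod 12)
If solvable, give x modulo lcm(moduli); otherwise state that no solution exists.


Moduli 4, 18, 12 are not pairwise coprime, so CRT works modulo lcm(m_i) when all pairwise compatibility conditions hold.
Pairwise compatibility: gcd(m_i, m_j) must divide a_i - a_j for every pair.
Merge one congruence at a time:
  Start: x ≡ 3 (mod 4).
  Combine with x ≡ 2 (mod 18): gcd(4, 18) = 2, and 2 - 3 = -1 is NOT divisible by 2.
    ⇒ system is inconsistent (no integer solution).

No solution (the system is inconsistent).


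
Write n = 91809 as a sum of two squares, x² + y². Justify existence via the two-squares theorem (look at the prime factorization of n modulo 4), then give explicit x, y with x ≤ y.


Step 1: Factor n = 91809 = 3^2 · 101^2.
Step 2: Check the mod-4 condition on each prime factor: 3 ≡ 3 (mod 4), exponent 2 (must be even); 101 ≡ 1 (mod 4), exponent 2.
All primes ≡ 3 (mod 4) appear to even exponent (or don't appear), so by the two-squares theorem n IS expressible as a sum of two squares.
Step 3: Build a representation. Group n = k² · m with k = 3 and m = 101 · 101 = 10201 (a product of primes ≡ 1 (mod 4)); a representation of m scales to one of n via (k·x)² + (k·y)² = k²(x² + y²). Each prime p ≡ 1 (mod 4) is itself a sum of two squares; find a² by testing p − a² for a perfect square:
  101: 101 − 1² = 100 = 10² ⇒ 101 = 1² + 10².
  Combine using the Brahmagupta–Fibonacci identity (a² + b²)(c² + d²) = (ac − bd)² + (ad + bc)² = (ac + bd)² + (ad − bc)²:
  101 · 101 = 10201: from (1² + 10²)(1² + 10²), take (1·1 − 10·10, 1·10 + 10·1) = (1 − 100, 10 + 10) = (-99, 20); dropping signs (only squares matter) gives (99, 20); check 99² + 20² = 9801 + 400 = 10201 ✓.
  Scale by k = 3: (3·99, 3·20) = (297, 60).
Step 4: Order so x ≤ y and verify: 60² + 297² = 3600 + 88209 = 91809 = n. ✓

n = 91809 = 60² + 297² (one valid representation with x ≤ y).


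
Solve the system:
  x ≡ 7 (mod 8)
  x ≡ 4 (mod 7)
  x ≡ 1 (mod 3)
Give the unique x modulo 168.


Moduli 8, 7, 3 are pairwise coprime; by CRT there is a unique solution modulo M = 8 · 7 · 3 = 168.
Solve pairwise, accumulating the modulus:
  Start with x ≡ 7 (mod 8).
  Combine with x ≡ 4 (mod 7): since gcd(8, 7) = 1, we get a unique residue mod 56.
    Write x = 7 + 8·t and substitute into x ≡ 4 (mod 7): 8·t ≡ 4 − 7 = -3 (mod 7).
    Reduce coefficients mod 7: 1·t ≡ 4 (mod 7).
    So t ≡ 4 (mod 7).
    Then x = 7 + 8·4 = 39, valid modulo lcm(8, 7) = 56: x ≡ 39 (mod 56).
  Combine with x ≡ 1 (mod 3): since gcd(56, 3) = 1, we get a unique residue mod 168.
    Write x = 39 + 56·t and substitute into x ≡ 1 (mod 3): 56·t ≡ 1 − 39 = -38 (mod 3).
    Reduce coefficients mod 3: 2·t ≡ 1 (mod 3).
    The inverse of 2 mod 3 is 2 (since 2·2 = 4 = 1·3 + 1), so t ≡ 2·1 = 2 ≡ 2 (mod 3).
    Then x = 39 + 56·2 = 151, valid modulo lcm(56, 3) = 168: x ≡ 151 (mod 168).
Verify: 151 mod 8 = 7 ✓, 151 mod 7 = 4 ✓, 151 mod 3 = 1 ✓.

x ≡ 151 (mod 168).


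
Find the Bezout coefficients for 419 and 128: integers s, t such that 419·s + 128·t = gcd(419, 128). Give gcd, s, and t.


Euclidean algorithm on (419, 128) — divide until remainder is 0:
  419 = 3 · 128 + 35
  128 = 3 · 35 + 23
  35 = 1 · 23 + 12
  23 = 1 · 12 + 11
  12 = 1 · 11 + 1
  11 = 11 · 1 + 0
gcd(419, 128) = 1.
Track Bezout coefficients alongside the remainders: start with r₀ = 419 = a·1 + b·0 (s = 1, t = 0) and r₁ = 128 = a·0 + b·1 (s = 0, t = 1); each new remainder r_{k+1} = r_{k-1} − q_k·r_k inherits s_{k+1} = s_{k-1} − q_k·s_k, t_{k+1} = t_{k-1} − q_k·t_k, so r_k = a·s_k + b·t_k at every step:
  q = 3: r = 35, s = 1 − 3·0 = 1, t = 0 − 3·1 = -3  (check: 419·1 + 128·(-3) = 35)
  q = 3: r = 23, s = 0 − 3·1 = -3, t = 1 − 3·(-3) = 10  (check: 419·(-3) + 128·10 = 23)
  q = 1: r = 12, s = 1 − 1·(-3) = 4, t = -3 − 1·10 = -13  (check: 419·4 + 128·(-13) = 12)
  q = 1: r = 11, s = -3 − 1·4 = -7, t = 10 − 1·(-13) = 23  (check: 419·(-7) + 128·23 = 11)
  q = 1: r = 1, s = 4 − 1·(-7) = 11, t = -13 − 1·23 = -36  (check: 419·11 + 128·(-36) = 1)
The row with r = 1 (the gcd) gives the Bezout coefficients s = 11, t = -36.
Result: 419 · (11) + 128 · (-36) = 1.

gcd(419, 128) = 1; s = 11, t = -36 (check: 419·11 + 128·(-36) = 1).


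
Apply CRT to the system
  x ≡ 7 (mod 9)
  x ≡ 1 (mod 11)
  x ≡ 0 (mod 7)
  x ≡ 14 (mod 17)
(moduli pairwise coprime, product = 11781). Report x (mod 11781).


Product of moduli M = 9 · 11 · 7 · 17 = 11781.
Merge one congruence at a time:
  Start: x ≡ 7 (mod 9).
  Combine with x ≡ 1 (mod 11); new modulus lcm = 99.
    Write x = 7 + 9·t and substitute into x ≡ 1 (mod 11): 9·t ≡ 1 − 7 = -6 (mod 11).
    Reduce coefficients mod 11: 9·t ≡ 5 (mod 11).
    The inverse of 9 mod 11 is 5 (since 9·5 = 45 = 4·11 + 1), so t ≡ 5·5 = 25 ≡ 3 (mod 11).
    Then x = 7 + 9·3 = 34, valid modulo lcm(9, 11) = 99: x ≡ 34 (mod 99).
  Combine with x ≡ 0 (mod 7); new modulus lcm = 693.
    Write x = 34 + 99·t and substitute into x ≡ 0 (mod 7): 99·t ≡ 0 − 34 = -34 (mod 7).
    Reduce coefficients mod 7: 1·t ≡ 1 (mod 7).
    So t ≡ 1 (mod 7).
    Then x = 34 + 99·1 = 133, valid modulo lcm(99, 7) = 693: x ≡ 133 (mod 693).
  Combine with x ≡ 14 (mod 17); new modulus lcm = 11781.
    Write x = 133 + 693·t and substitute into x ≡ 14 (mod 17): 693·t ≡ 14 − 133 = -119 (mod 17).
    Reduce coefficients mod 17: 13·t ≡ 0 (mod 17).
    The inverse of 13 mod 17 is 4 (since 13·4 = 52 = 3·17 + 1), so t ≡ 4·0 = 0 ≡ 0 (mod 17).
    Then x = 133 + 693·0 = 133, valid modulo lcm(693, 17) = 11781: x ≡ 133 (mod 11781).
Verify against each original: 133 mod 9 = 7, 133 mod 11 = 1, 133 mod 7 = 0, 133 mod 17 = 14.

x ≡ 133 (mod 11781).


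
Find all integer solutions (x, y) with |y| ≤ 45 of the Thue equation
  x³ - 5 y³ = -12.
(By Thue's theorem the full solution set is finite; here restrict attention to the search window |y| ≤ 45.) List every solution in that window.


The equation is x³ - 5y³ = -12. For fixed y, x³ = 5·y³ − 12, so a solution requires the RHS to be a perfect cube.
Strategy: iterate y from -45 to 45, compute RHS = 5·y³ − 12, and check whether it is a (positive or negative) perfect cube.
Check small values of y:
  y = 0: RHS = -12 is not a perfect cube.
  y = 1: RHS = -7 is not a perfect cube.
  y = -1: RHS = -17 is not a perfect cube.
  y = 2: RHS = 28 is not a perfect cube.
  y = -2: RHS = -52 is not a perfect cube.
  y = 3: RHS = 123 is not a perfect cube.
  y = -3: RHS = -147 is not a perfect cube.
Continuing the search up to |y| = 45 finds no solutions either.
No (x, y) in the scanned range satisfies the equation.

No integer solutions with |y| ≤ 45.


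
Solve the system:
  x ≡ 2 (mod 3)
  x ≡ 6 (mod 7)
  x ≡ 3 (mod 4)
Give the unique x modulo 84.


Moduli 3, 7, 4 are pairwise coprime; by CRT there is a unique solution modulo M = 3 · 7 · 4 = 84.
Solve pairwise, accumulating the modulus:
  Start with x ≡ 2 (mod 3).
  Combine with x ≡ 6 (mod 7): since gcd(3, 7) = 1, we get a unique residue mod 21.
    Write x = 2 + 3·t and substitute into x ≡ 6 (mod 7): 3·t ≡ 6 − 2 = 4 (mod 7).
    The inverse of 3 mod 7 is 5 (since 3·5 = 15 = 2·7 + 1), so t ≡ 5·4 = 20 ≡ 6 (mod 7).
    Then x = 2 + 3·6 = 20, valid modulo lcm(3, 7) = 21: x ≡ 20 (mod 21).
  Combine with x ≡ 3 (mod 4): since gcd(21, 4) = 1, we get a unique residue mod 84.
    Write x = 20 + 21·t and substitute into x ≡ 3 (mod 4): 21·t ≡ 3 − 20 = -17 (mod 4).
    Reduce coefficients mod 4: 1·t ≡ 3 (mod 4).
    So t ≡ 3 (mod 4).
    Then x = 20 + 21·3 = 83, valid modulo lcm(21, 4) = 84: x ≡ 83 (mod 84).
Verify: 83 mod 3 = 2 ✓, 83 mod 7 = 6 ✓, 83 mod 4 = 3 ✓.

x ≡ 83 (mod 84).


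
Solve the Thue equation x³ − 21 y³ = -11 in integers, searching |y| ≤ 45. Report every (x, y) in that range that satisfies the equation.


The equation is x³ - 21y³ = -11. For fixed y, x³ = 21·y³ − 11, so a solution requires the RHS to be a perfect cube.
Strategy: iterate y from -45 to 45, compute RHS = 21·y³ − 11, and check whether it is a (positive or negative) perfect cube.
Check small values of y:
  y = 0: RHS = -11 is not a perfect cube.
  y = 1: RHS = 10 is not a perfect cube.
  y = -1: RHS = -32 is not a perfect cube.
  y = 2: RHS = 157 is not a perfect cube.
  y = -2: RHS = -179 is not a perfect cube.
  y = 3: RHS = 556 is not a perfect cube.
  y = -3: RHS = -578 is not a perfect cube.
Continuing the search up to |y| = 45 finds no solutions either.
No (x, y) in the scanned range satisfies the equation.

No integer solutions with |y| ≤ 45.


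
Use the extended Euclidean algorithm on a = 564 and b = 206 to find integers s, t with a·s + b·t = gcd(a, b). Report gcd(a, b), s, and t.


Euclidean algorithm on (564, 206) — divide until remainder is 0:
  564 = 2 · 206 + 152
  206 = 1 · 152 + 54
  152 = 2 · 54 + 44
  54 = 1 · 44 + 10
  44 = 4 · 10 + 4
  10 = 2 · 4 + 2
  4 = 2 · 2 + 0
gcd(564, 206) = 2.
Track Bezout coefficients alongside the remainders: start with r₀ = 564 = a·1 + b·0 (s = 1, t = 0) and r₁ = 206 = a·0 + b·1 (s = 0, t = 1); each new remainder r_{k+1} = r_{k-1} − q_k·r_k inherits s_{k+1} = s_{k-1} − q_k·s_k, t_{k+1} = t_{k-1} − q_k·t_k, so r_k = a·s_k + b·t_k at every step:
  q = 2: r = 152, s = 1 − 2·0 = 1, t = 0 − 2·1 = -2  (check: 564·1 + 206·(-2) = 152)
  q = 1: r = 54, s = 0 − 1·1 = -1, t = 1 − 1·(-2) = 3  (check: 564·(-1) + 206·3 = 54)
  q = 2: r = 44, s = 1 − 2·(-1) = 3, t = -2 − 2·3 = -8  (check: 564·3 + 206·(-8) = 44)
  q = 1: r = 10, s = -1 − 1·3 = -4, t = 3 − 1·(-8) = 11  (check: 564·(-4) + 206·11 = 10)
  q = 4: r = 4, s = 3 − 4·(-4) = 19, t = -8 − 4·11 = -52  (check: 564·19 + 206·(-52) = 4)
  q = 2: r = 2, s = -4 − 2·19 = -42, t = 11 − 2·(-52) = 115  (check: 564·(-42) + 206·115 = 2)
The row with r = 2 (the gcd) gives the Bezout coefficients s = -42, t = 115.
Result: 564 · (-42) + 206 · (115) = 2.

gcd(564, 206) = 2; s = -42, t = 115 (check: 564·(-42) + 206·115 = 2).


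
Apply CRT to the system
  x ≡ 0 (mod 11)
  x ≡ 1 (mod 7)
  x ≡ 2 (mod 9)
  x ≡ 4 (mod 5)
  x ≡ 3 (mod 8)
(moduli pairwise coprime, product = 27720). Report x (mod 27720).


Product of moduli M = 11 · 7 · 9 · 5 · 8 = 27720.
Merge one congruence at a time:
  Start: x ≡ 0 (mod 11).
  Combine with x ≡ 1 (mod 7); new modulus lcm = 77.
    Write x = 0 + 11·t and substitute into x ≡ 1 (mod 7): 11·t ≡ 1 − 0 = 1 (mod 7).
    Reduce coefficients mod 7: 4·t ≡ 1 (mod 7).
    The inverse of 4 mod 7 is 2 (since 4·2 = 8 = 1·7 + 1), so t ≡ 2·1 = 2 ≡ 2 (mod 7).
    Then x = 0 + 11·2 = 22, valid modulo lcm(11, 7) = 77: x ≡ 22 (mod 77).
  Combine with x ≡ 2 (mod 9); new modulus lcm = 693.
    Write x = 22 + 77·t and substitute into x ≡ 2 (mod 9): 77·t ≡ 2 − 22 = -20 (mod 9).
    Reduce coefficients mod 9: 5·t ≡ 7 (mod 9).
    The inverse of 5 mod 9 is 2 (since 5·2 = 10 = 1·9 + 1), so t ≡ 2·7 = 14 ≡ 5 (mod 9).
    Then x = 22 + 77·5 = 407, valid modulo lcm(77, 9) = 693: x ≡ 407 (mod 693).
  Combine with x ≡ 4 (mod 5); new modulus lcm = 3465.
    Write x = 407 + 693·t and substitute into x ≡ 4 (mod 5): 693·t ≡ 4 − 407 = -403 (mod 5).
    Reduce coefficients mod 5: 3·t ≡ 2 (mod 5).
    The inverse of 3 mod 5 is 2 (since 3·2 = 6 = 1·5 + 1), so t ≡ 2·2 = 4 ≡ 4 (mod 5).
    Then x = 407 + 693·4 = 3179, valid modulo lcm(693, 5) = 3465: x ≡ 3179 (mod 3465).
  Combine with x ≡ 3 (mod 8); new modulus lcm = 27720.
    Write x = 3179 + 3465·t and substitute into x ≡ 3 (mod 8): 3465·t ≡ 3 − 3179 = -3176 (mod 8).
    Reduce coefficients mod 8: 1·t ≡ 0 (mod 8).
    So t ≡ 0 (mod 8).
    Then x = 3179 + 3465·0 = 3179, valid modulo lcm(3465, 8) = 27720: x ≡ 3179 (mod 27720).
Verify against each original: 3179 mod 11 = 0, 3179 mod 7 = 1, 3179 mod 9 = 2, 3179 mod 5 = 4, 3179 mod 8 = 3.

x ≡ 3179 (mod 27720).


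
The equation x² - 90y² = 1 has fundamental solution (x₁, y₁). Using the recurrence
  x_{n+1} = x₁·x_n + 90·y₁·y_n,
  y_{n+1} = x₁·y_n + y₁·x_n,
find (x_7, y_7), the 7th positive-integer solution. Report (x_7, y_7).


Step 1: Find the fundamental solution (x₁, y₁) of x² - 90y² = 1.
  Expand √90 as a continued fraction. a₀ = ⌊√90⌋ = 9; iterate m_{k+1} = d_k·a_k − m_k, d_{k+1} = (90 − m_{k+1}²)/d_k, a_{k+1} = ⌊(a₀ + m_{k+1})/d_{k+1}⌋ (starting m₀ = 0, d₀ = 1), with convergents p_k = a_k·p_{k-1} + p_{k-2}, q_k = a_k·q_{k-1} + q_{k-2} (p₋₁ = 1, q₋₁ = 0):
  k = 0: a₀ = 9; p₀/q₀ = 9/1; p₀² − 90·q₀² = 81 − 90 = -9.
  k = 1: m = 9, d = 9, a = ⌊(9 + 9)/9⌋ = 2; p/q = (2·9 + 1)/(2·1 + 0) = 19/2; p² − 90·q² = 361 − 360 = 1.
  The first convergent with p² − 90·q² = 1 gives the fundamental solution (x₁, y₁) = (19, 2).
Step 2: Apply the recurrence (x_{n+1}, y_{n+1}) = (x₁x_n + 90y₁y_n, x₁y_n + y₁x_n) repeatedly.
  From (x_1, y_1) = (19, 2): x_2 = 19·19 + 90·2·2 = 721; y_2 = 19·2 + 2·19 = 76.
  From (x_2, y_2) = (721, 76): x_3 = 19·721 + 90·2·76 = 27379; y_3 = 19·76 + 2·721 = 2886.
  From (x_3, y_3) = (27379, 2886): x_4 = 19·27379 + 90·2·2886 = 1039681; y_4 = 19·2886 + 2·27379 = 109592.
  From (x_4, y_4) = (1039681, 109592): x_5 = 19·1039681 + 90·2·109592 = 39480499; y_5 = 19·109592 + 2·1039681 = 4161610.
  From (x_5, y_5) = (39480499, 4161610): x_6 = 19·39480499 + 90·2·4161610 = 1499219281; y_6 = 19·4161610 + 2·39480499 = 158031588.
  From (x_6, y_6) = (1499219281, 158031588): x_7 = 19·1499219281 + 90·2·158031588 = 56930852179; y_7 = 19·158031588 + 2·1499219281 = 6001038734.
Step 3: Verify x_7² - 90·y_7² = 3241121929827149048041 - 3241121929827149048040 = 1 (should be 1). ✓

(x_1, y_1) = (19, 2); (x_7, y_7) = (56930852179, 6001038734).


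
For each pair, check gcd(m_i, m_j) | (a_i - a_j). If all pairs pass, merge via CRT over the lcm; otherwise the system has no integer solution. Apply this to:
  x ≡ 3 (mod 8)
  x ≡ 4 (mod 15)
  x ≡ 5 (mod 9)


Moduli 8, 15, 9 are not pairwise coprime, so CRT works modulo lcm(m_i) when all pairwise compatibility conditions hold.
Pairwise compatibility: gcd(m_i, m_j) must divide a_i - a_j for every pair.
Merge one congruence at a time:
  Start: x ≡ 3 (mod 8).
  Combine with x ≡ 4 (mod 15): gcd(8, 15) = 1; 4 - 3 = 1, which IS divisible by 1, so compatible.
    Write x = 3 + 8·t and substitute into x ≡ 4 (mod 15): 8·t ≡ 4 − 3 = 1 (mod 15).
    The inverse of 8 mod 15 is 2 (since 8·2 = 16 = 1·15 + 1), so t ≡ 2·1 = 2 ≡ 2 (mod 15).
    Then x = 3 + 8·2 = 19, valid modulo lcm(8, 15) = 120: x ≡ 19 (mod 120).
  Combine with x ≡ 5 (mod 9): gcd(120, 9) = 3, and 5 - 19 = -14 is NOT divisible by 3.
    ⇒ system is inconsistent (no integer solution).

No solution (the system is inconsistent).


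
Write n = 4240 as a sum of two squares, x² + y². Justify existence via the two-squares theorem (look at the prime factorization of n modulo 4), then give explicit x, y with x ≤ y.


Step 1: Factor n = 4240 = 2^4 · 5 · 53.
Step 2: Check the mod-4 condition on each prime factor: 2 = 2 (special); 5 ≡ 1 (mod 4), exponent 1; 53 ≡ 1 (mod 4), exponent 1.
All primes ≡ 3 (mod 4) appear to even exponent (or don't appear), so by the two-squares theorem n IS expressible as a sum of two squares.
Step 3: Build a representation. Group n = k² · m with k = 4 and m = 5 · 53 = 265 (a product of primes ≡ 1 (mod 4)); a representation of m scales to one of n via (k·x)² + (k·y)² = k²(x² + y²). Each prime p ≡ 1 (mod 4) is itself a sum of two squares; find a² by testing p − a² for a perfect square:
  5: 5 − 1² = 4 = 2² ⇒ 5 = 1² + 2².
  53: 53 − 1² = 52, 53 − 2² = 49 = 7² ⇒ 53 = 2² + 7².
  Combine using the Brahmagupta–Fibonacci identity (a² + b²)(c² + d²) = (ac − bd)² + (ad + bc)² = (ac + bd)² + (ad − bc)²:
  5 · 53 = 265: from (1² + 2²)(2² + 7²), take (1·2 − 2·7, 1·7 + 2·2) = (2 − 14, 7 + 4) = (-12, 11); dropping signs (only squares matter) gives (12, 11); check 12² + 11² = 144 + 121 = 265 ✓.
  Scale by k = 4: (4·12, 4·11) = (48, 44).
Step 4: Order so x ≤ y and verify: 44² + 48² = 1936 + 2304 = 4240 = n. ✓

n = 4240 = 44² + 48² (one valid representation with x ≤ y).


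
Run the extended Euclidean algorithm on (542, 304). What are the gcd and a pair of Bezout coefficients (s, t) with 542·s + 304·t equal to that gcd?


Euclidean algorithm on (542, 304) — divide until remainder is 0:
  542 = 1 · 304 + 238
  304 = 1 · 238 + 66
  238 = 3 · 66 + 40
  66 = 1 · 40 + 26
  40 = 1 · 26 + 14
  26 = 1 · 14 + 12
  14 = 1 · 12 + 2
  12 = 6 · 2 + 0
gcd(542, 304) = 2.
Track Bezout coefficients alongside the remainders: start with r₀ = 542 = a·1 + b·0 (s = 1, t = 0) and r₁ = 304 = a·0 + b·1 (s = 0, t = 1); each new remainder r_{k+1} = r_{k-1} − q_k·r_k inherits s_{k+1} = s_{k-1} − q_k·s_k, t_{k+1} = t_{k-1} − q_k·t_k, so r_k = a·s_k + b·t_k at every step:
  q = 1: r = 238, s = 1 − 1·0 = 1, t = 0 − 1·1 = -1  (check: 542·1 + 304·(-1) = 238)
  q = 1: r = 66, s = 0 − 1·1 = -1, t = 1 − 1·(-1) = 2  (check: 542·(-1) + 304·2 = 66)
  q = 3: r = 40, s = 1 − 3·(-1) = 4, t = -1 − 3·2 = -7  (check: 542·4 + 304·(-7) = 40)
  q = 1: r = 26, s = -1 − 1·4 = -5, t = 2 − 1·(-7) = 9  (check: 542·(-5) + 304·9 = 26)
  q = 1: r = 14, s = 4 − 1·(-5) = 9, t = -7 − 1·9 = -16  (check: 542·9 + 304·(-16) = 14)
  q = 1: r = 12, s = -5 − 1·9 = -14, t = 9 − 1·(-16) = 25  (check: 542·(-14) + 304·25 = 12)
  q = 1: r = 2, s = 9 − 1·(-14) = 23, t = -16 − 1·25 = -41  (check: 542·23 + 304·(-41) = 2)
The row with r = 2 (the gcd) gives the Bezout coefficients s = 23, t = -41.
Result: 542 · (23) + 304 · (-41) = 2.

gcd(542, 304) = 2; s = 23, t = -41 (check: 542·23 + 304·(-41) = 2).


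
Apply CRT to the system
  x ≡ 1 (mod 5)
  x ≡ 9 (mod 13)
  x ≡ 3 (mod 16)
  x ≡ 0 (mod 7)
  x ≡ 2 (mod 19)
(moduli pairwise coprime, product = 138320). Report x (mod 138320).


Product of moduli M = 5 · 13 · 16 · 7 · 19 = 138320.
Merge one congruence at a time:
  Start: x ≡ 1 (mod 5).
  Combine with x ≡ 9 (mod 13); new modulus lcm = 65.
    Write x = 1 + 5·t and substitute into x ≡ 9 (mod 13): 5·t ≡ 9 − 1 = 8 (mod 13).
    The inverse of 5 mod 13 is 8 (since 5·8 = 40 = 3·13 + 1), so t ≡ 8·8 = 64 ≡ 12 (mod 13).
    Then x = 1 + 5·12 = 61, valid modulo lcm(5, 13) = 65: x ≡ 61 (mod 65).
  Combine with x ≡ 3 (mod 16); new modulus lcm = 1040.
    Write x = 61 + 65·t and substitute into x ≡ 3 (mod 16): 65·t ≡ 3 − 61 = -58 (mod 16).
    Reduce coefficients mod 16: 1·t ≡ 6 (mod 16).
    So t ≡ 6 (mod 16).
    Then x = 61 + 65·6 = 451, valid modulo lcm(65, 16) = 1040: x ≡ 451 (mod 1040).
  Combine with x ≡ 0 (mod 7); new modulus lcm = 7280.
    Write x = 451 + 1040·t and substitute into x ≡ 0 (mod 7): 1040·t ≡ 0 − 451 = -451 (mod 7).
    Reduce coefficients mod 7: 4·t ≡ 4 (mod 7).
    The inverse of 4 mod 7 is 2 (since 4·2 = 8 = 1·7 + 1), so t ≡ 2·4 = 8 ≡ 1 (mod 7).
    Then x = 451 + 1040·1 = 1491, valid modulo lcm(1040, 7) = 7280: x ≡ 1491 (mod 7280).
  Combine with x ≡ 2 (mod 19); new modulus lcm = 138320.
    Write x = 1491 + 7280·t and substitute into x ≡ 2 (mod 19): 7280·t ≡ 2 − 1491 = -1489 (mod 19).
    Reduce coefficients mod 19: 3·t ≡ 12 (mod 19).
    The inverse of 3 mod 19 is 13 (since 3·13 = 39 = 2·19 + 1), so t ≡ 13·12 = 156 ≡ 4 (mod 19).
    Then x = 1491 + 7280·4 = 30611, valid modulo lcm(7280, 19) = 138320: x ≡ 30611 (mod 138320).
Verify against each original: 30611 mod 5 = 1, 30611 mod 13 = 9, 30611 mod 16 = 3, 30611 mod 7 = 0, 30611 mod 19 = 2.

x ≡ 30611 (mod 138320).


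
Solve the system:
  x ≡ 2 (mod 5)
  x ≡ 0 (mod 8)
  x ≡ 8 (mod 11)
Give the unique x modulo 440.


Moduli 5, 8, 11 are pairwise coprime; by CRT there is a unique solution modulo M = 5 · 8 · 11 = 440.
Solve pairwise, accumulating the modulus:
  Start with x ≡ 2 (mod 5).
  Combine with x ≡ 0 (mod 8): since gcd(5, 8) = 1, we get a unique residue mod 40.
    Write x = 2 + 5·t and substitute into x ≡ 0 (mod 8): 5·t ≡ 0 − 2 = -2 (mod 8).
    Reduce coefficients mod 8: 5·t ≡ 6 (mod 8).
    The inverse of 5 mod 8 is 5 (since 5·5 = 25 = 3·8 + 1), so t ≡ 5·6 = 30 ≡ 6 (mod 8).
    Then x = 2 + 5·6 = 32, valid modulo lcm(5, 8) = 40: x ≡ 32 (mod 40).
  Combine with x ≡ 8 (mod 11): since gcd(40, 11) = 1, we get a unique residue mod 440.
    Write x = 32 + 40·t and substitute into x ≡ 8 (mod 11): 40·t ≡ 8 − 32 = -24 (mod 11).
    Reduce coefficients mod 11: 7·t ≡ 9 (mod 11).
    The inverse of 7 mod 11 is 8 (since 7·8 = 56 = 5·11 + 1), so t ≡ 8·9 = 72 ≡ 6 (mod 11).
    Then x = 32 + 40·6 = 272, valid modulo lcm(40, 11) = 440: x ≡ 272 (mod 440).
Verify: 272 mod 5 = 2 ✓, 272 mod 8 = 0 ✓, 272 mod 11 = 8 ✓.

x ≡ 272 (mod 440).


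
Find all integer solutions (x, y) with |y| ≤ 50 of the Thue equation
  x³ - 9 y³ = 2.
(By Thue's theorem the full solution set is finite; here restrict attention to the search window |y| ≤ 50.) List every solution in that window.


The equation is x³ - 9y³ = 2. For fixed y, x³ = 9·y³ + 2, so a solution requires the RHS to be a perfect cube.
Strategy: iterate y from -50 to 50, compute RHS = 9·y³ + 2, and check whether it is a (positive or negative) perfect cube.
Check small values of y:
  y = 0: RHS = 2 is not a perfect cube.
  y = 1: RHS = 11 is not a perfect cube.
  y = -1: RHS = -7 is not a perfect cube.
  y = 2: RHS = 74 is not a perfect cube.
  y = -2: RHS = -70 is not a perfect cube.
  y = 3: RHS = 245 is not a perfect cube.
  y = -3: RHS = -241 is not a perfect cube.
Continuing the search up to |y| = 50 finds no solutions either.
No (x, y) in the scanned range satisfies the equation.

No integer solutions with |y| ≤ 50.


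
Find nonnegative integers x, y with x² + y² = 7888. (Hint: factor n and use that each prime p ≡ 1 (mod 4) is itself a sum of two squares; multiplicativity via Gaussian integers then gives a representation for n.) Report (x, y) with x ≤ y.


Step 1: Factor n = 7888 = 2^4 · 17 · 29.
Step 2: Check the mod-4 condition on each prime factor: 2 = 2 (special); 17 ≡ 1 (mod 4), exponent 1; 29 ≡ 1 (mod 4), exponent 1.
All primes ≡ 3 (mod 4) appear to even exponent (or don't appear), so by the two-squares theorem n IS expressible as a sum of two squares.
Step 3: Build a representation. Group n = k² · m with k = 4 and m = 17 · 29 = 493 (a product of primes ≡ 1 (mod 4)); a representation of m scales to one of n via (k·x)² + (k·y)² = k²(x² + y²). Each prime p ≡ 1 (mod 4) is itself a sum of two squares; find a² by testing p − a² for a perfect square:
  17: 17 − 1² = 16 = 4² ⇒ 17 = 1² + 4².
  29: 29 − 1² = 28, 29 − 2² = 25 = 5² ⇒ 29 = 2² + 5².
  Combine using the Brahmagupta–Fibonacci identity (a² + b²)(c² + d²) = (ac − bd)² + (ad + bc)² = (ac + bd)² + (ad − bc)²:
  17 · 29 = 493: from (1² + 4²)(2² + 5²), take (1·2 − 4·5, 1·5 + 4·2) = (2 − 20, 5 + 8) = (-18, 13); dropping signs (only squares matter) gives (18, 13); check 18² + 13² = 324 + 169 = 493 ✓.
  Scale by k = 4: (4·18, 4·13) = (72, 52).
Step 4: Order so x ≤ y and verify: 52² + 72² = 2704 + 5184 = 7888 = n. ✓

n = 7888 = 52² + 72² (one valid representation with x ≤ y).


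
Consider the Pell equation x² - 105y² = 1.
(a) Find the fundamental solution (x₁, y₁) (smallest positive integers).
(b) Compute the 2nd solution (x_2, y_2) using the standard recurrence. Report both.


Step 1: Find the fundamental solution (x₁, y₁) of x² - 105y² = 1.
  Expand √105 as a continued fraction. a₀ = ⌊√105⌋ = 10; iterate m_{k+1} = d_k·a_k − m_k, d_{k+1} = (105 − m_{k+1}²)/d_k, a_{k+1} = ⌊(a₀ + m_{k+1})/d_{k+1}⌋ (starting m₀ = 0, d₀ = 1), with convergents p_k = a_k·p_{k-1} + p_{k-2}, q_k = a_k·q_{k-1} + q_{k-2} (p₋₁ = 1, q₋₁ = 0):
  k = 0: a₀ = 10; p₀/q₀ = 10/1; p₀² − 105·q₀² = 100 − 105 = -5.
  k = 1: m = 10, d = 5, a = ⌊(10 + 10)/5⌋ = 4; p/q = (4·10 + 1)/(4·1 + 0) = 41/4; p² − 105·q² = 1681 − 1680 = 1.
  The first convergent with p² − 105·q² = 1 gives the fundamental solution (x₁, y₁) = (41, 4).
Step 2: Apply the recurrence (x_{n+1}, y_{n+1}) = (x₁x_n + 105y₁y_n, x₁y_n + y₁x_n) repeatedly.
  From (x_1, y_1) = (41, 4): x_2 = 41·41 + 105·4·4 = 3361; y_2 = 41·4 + 4·41 = 328.
Step 3: Verify x_2² - 105·y_2² = 11296321 - 11296320 = 1 (should be 1). ✓

(x_1, y_1) = (41, 4); (x_2, y_2) = (3361, 328).
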